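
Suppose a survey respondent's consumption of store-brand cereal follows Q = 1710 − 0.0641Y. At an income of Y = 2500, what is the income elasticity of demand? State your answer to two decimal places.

At Y = 2500: Q = 1549.750.
dQ/dY = −0.0641.
η = (dQ/dY)·(Y/Q) = -0.0641 × (2500/1549.750) = -0.10.

-0.10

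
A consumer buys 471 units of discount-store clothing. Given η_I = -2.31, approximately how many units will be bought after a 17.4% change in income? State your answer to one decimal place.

281.7

%ΔQ ≈ η × %ΔI = -2.31 × 17.4% = -40.194%.
New Q ≈ 471 × (1 − 0.40194) = 281.7.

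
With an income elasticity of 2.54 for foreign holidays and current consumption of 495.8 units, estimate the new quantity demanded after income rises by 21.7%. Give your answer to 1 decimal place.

769.1

%ΔQ ≈ η × %ΔI = 2.54 × 21.7% = 55.118%.
New Q ≈ 495.8 × (1 + 0.55118) = 769.1.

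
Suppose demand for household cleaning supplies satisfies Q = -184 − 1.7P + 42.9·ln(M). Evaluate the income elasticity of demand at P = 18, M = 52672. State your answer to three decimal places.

0.170

At P = 18, M = 52672: Q = 251.802.
Holding P constant, ∂Q/∂M = 42.9/M = 0.000814474.
η_M = (∂Q/∂M)·(M/Q) = 0.000814474 × (52672/251.802) = 0.170.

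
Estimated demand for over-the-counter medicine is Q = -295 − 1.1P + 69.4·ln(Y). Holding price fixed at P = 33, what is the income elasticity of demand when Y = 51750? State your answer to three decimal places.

At P = 33, Y = 51750: Q = 421.980.
Holding P constant, ∂Q/∂Y = 69.4/Y = 0.00134106.
η_Y = (∂Q/∂Y)·(Y/Q) = 0.00134106 × (51750/421.980) = 0.164.

0.164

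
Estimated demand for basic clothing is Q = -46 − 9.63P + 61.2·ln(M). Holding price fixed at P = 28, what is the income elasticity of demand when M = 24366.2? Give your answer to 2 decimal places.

0.20

At P = 28, M = 24366.2: Q = 302.538.
Holding P constant, ∂Q/∂M = 61.2/M = 0.00251168.
η_M = (∂Q/∂M)·(M/Q) = 0.00251168 × (24366.2/302.538) = 0.20.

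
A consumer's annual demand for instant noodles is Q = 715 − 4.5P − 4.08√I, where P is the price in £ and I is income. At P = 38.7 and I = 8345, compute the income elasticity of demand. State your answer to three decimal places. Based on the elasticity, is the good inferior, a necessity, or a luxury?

At P = 38.7, I = 8345: Q = 168.138.
Holding P constant, ∂Q/∂I = -4.08/(2√I) = -0.0223315.
η_I = (∂Q/∂I)·(I/Q) = -0.0223315 × (8345/168.138) = -1.108.
Since η < 0, this is an inferior good.

-1.108 (inferior good)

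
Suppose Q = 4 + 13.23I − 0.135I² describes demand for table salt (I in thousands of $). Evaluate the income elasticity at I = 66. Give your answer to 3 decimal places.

At I = 66: Q = 289.1200.
dQ/dI = 13.23 − 0.27I = -4.59000.
η = (dQ/dI)·(I/Q) = -4.59000 × (66/289.1200) = -1.048.

-1.048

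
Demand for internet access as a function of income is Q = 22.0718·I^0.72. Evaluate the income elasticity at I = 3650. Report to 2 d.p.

0.72

For Q = A·I^β the income elasticity is constant and equal to β.
Here β = 0.72, so η = 0.72.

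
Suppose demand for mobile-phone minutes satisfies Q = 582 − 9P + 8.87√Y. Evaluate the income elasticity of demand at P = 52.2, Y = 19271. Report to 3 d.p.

At P = 52.2, Y = 19271: Q = 1343.534.
Holding P constant, ∂Q/∂Y = 8.87/(2√Y) = 0.0319478.
η_Y = (∂Q/∂Y)·(Y/Q) = 0.0319478 × (19271/1343.534) = 0.458.

0.458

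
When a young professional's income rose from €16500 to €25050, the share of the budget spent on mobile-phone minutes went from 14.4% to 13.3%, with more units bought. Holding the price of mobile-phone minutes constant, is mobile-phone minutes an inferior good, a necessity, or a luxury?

Quantity rises but the budget share falls as income rises, so 0 < η < 1.

necessity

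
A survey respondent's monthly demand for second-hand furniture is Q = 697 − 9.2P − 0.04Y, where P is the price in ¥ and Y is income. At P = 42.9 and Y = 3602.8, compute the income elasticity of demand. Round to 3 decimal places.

At P = 42.9, Y = 3602.8: Q = 158.208.
Holding P constant, ∂Q/∂Y = −0.04.
η_Y = (∂Q/∂Y)·(Y/Q) = -0.04 × (3602.8/158.208) = -0.911.

-0.911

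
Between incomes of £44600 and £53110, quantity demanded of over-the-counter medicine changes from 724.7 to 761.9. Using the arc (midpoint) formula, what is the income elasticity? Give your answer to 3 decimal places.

0.287

ΔQ = 761.9 − 724.7 = 37.2; midpoint Q̄ = (724.7 + 761.9)/2 = 743.3.
ΔI = 53110 − 44600 = 8510; midpoint Ī = (44600 + 53110)/2 = 48855.
η = (ΔQ/Q̄) ÷ (ΔI/Ī) = (37.2/743.3) ÷ (8510/48855) = 0.287.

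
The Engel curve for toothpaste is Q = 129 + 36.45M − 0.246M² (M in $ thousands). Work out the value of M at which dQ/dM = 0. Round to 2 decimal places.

dQ/dM = 36.45 − 0.492M.
The good is inferior where dQ/dM < 0. Setting dQ/dM = 0 gives M = 36.45 / 0.492 = 74.09.

74.09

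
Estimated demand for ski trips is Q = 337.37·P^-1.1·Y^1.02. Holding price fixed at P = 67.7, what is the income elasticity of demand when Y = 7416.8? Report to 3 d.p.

For a multiplicative demand Q = A·P^α·Y^β, the income elasticity is β everywhere.
Here β = 1.02, so η = 1.020.

1.020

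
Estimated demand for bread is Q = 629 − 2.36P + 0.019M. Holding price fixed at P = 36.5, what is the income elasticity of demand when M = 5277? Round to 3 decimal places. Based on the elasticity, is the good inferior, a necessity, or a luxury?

At P = 36.5, M = 5277: Q = 643.123.
Holding P constant, ∂Q/∂M = 0.019.
η_M = (∂Q/∂M)·(M/Q) = 0.019 × (5277/643.123) = 0.156.
Since 0 < η < 1, this is a necessity.

0.156 (necessity)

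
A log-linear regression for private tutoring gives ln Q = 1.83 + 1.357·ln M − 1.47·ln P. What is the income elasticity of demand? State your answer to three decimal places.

1.357

In a log-linear demand, the coefficient on ln M is the income elasticity.
So η = 1.357.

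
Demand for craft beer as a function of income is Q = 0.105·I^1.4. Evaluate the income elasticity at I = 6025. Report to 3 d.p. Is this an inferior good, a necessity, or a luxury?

1.400 (luxury)

For Q = A·I^β the income elasticity is constant and equal to β.
Here β = 1.4, so η = 1.400.
Since η > 1, the good is a luxury.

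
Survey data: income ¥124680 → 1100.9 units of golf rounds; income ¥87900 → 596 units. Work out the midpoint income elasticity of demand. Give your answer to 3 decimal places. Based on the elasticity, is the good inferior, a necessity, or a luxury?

ΔQ = 596 − 1100.9 = -504.9; midpoint Q̄ = (1100.9 + 596)/2 = 848.45.
ΔI = 87900 − 124680 = -36780; midpoint Ī = (124680 + 87900)/2 = 106290.
η = (ΔQ/Q̄) ÷ (ΔI/Ī) = (-504.9/848.45) ÷ (-36780/106290) = 1.720.
η > 1 ⇒ luxury.

1.720 (luxury)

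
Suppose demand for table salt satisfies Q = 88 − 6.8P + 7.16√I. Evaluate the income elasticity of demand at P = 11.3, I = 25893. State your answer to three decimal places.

At P = 11.3, I = 25893: Q = 1163.297.
Holding P constant, ∂Q/∂I = 7.16/(2√I) = 0.022248.
η_I = (∂Q/∂I)·(I/Q) = 0.022248 × (25893/1163.297) = 0.495.

0.495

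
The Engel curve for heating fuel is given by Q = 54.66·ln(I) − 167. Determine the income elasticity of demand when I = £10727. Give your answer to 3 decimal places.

0.161

At I = 10727: Q = 340.273.
dQ/dI = 54.66/I = 0.00509555 at this income.
η = (dQ/dI)·(I/Q) = 0.00509555 × (10727/340.273) = 0.161.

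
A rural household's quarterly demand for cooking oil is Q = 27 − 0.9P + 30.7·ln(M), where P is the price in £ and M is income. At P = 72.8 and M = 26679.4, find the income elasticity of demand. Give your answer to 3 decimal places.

0.112

At P = 72.8, M = 26679.4: Q = 274.364.
Holding P constant, ∂Q/∂M = 30.7/M = 0.0011507.
η_M = (∂Q/∂M)·(M/Q) = 0.0011507 × (26679.4/274.364) = 0.112.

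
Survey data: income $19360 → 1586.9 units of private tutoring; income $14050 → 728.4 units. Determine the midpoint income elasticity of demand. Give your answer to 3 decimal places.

ΔQ = 728.4 − 1586.9 = -858.5; midpoint Q̄ = (1586.9 + 728.4)/2 = 1157.65.
ΔI = 14050 − 19360 = -5310; midpoint Ī = (19360 + 14050)/2 = 16705.
η = (ΔQ/Q̄) ÷ (ΔI/Ī) = (-858.5/1157.65) ÷ (-5310/16705) = 2.333.

2.333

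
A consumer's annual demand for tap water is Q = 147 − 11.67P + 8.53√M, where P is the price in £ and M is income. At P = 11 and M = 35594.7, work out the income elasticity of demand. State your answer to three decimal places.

At P = 11, M = 35594.7: Q = 1627.947.
Holding P constant, ∂Q/∂M = 8.53/(2√M) = 0.0226061.
η_M = (∂Q/∂M)·(M/Q) = 0.0226061 × (35594.7/1627.947) = 0.494.

0.494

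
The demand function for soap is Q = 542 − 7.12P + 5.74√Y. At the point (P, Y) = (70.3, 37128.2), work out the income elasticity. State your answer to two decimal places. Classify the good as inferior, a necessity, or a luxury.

0.48 (necessity)

At P = 70.3, Y = 37128.2: Q = 1147.486.
Holding P constant, ∂Q/∂Y = 5.74/(2√Y) = 0.0148946.
η_Y = (∂Q/∂Y)·(Y/Q) = 0.0148946 × (37128.2/1147.486) = 0.48.
Since 0 < η < 1, this is a necessity.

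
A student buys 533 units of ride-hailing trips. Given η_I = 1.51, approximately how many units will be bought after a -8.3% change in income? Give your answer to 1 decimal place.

%ΔQ ≈ η × %ΔI = 1.51 × (-8.3%) = -12.533%.
New Q ≈ 533 × (1 − 0.12533) = 466.2.

466.2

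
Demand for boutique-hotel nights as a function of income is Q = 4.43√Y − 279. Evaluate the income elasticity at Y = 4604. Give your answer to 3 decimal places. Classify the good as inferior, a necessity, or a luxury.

At Y = 4604: Q = 21.588.
dQ/dY = 4.43/(2√Y) = 0.0326442 at this income.
η = (dQ/dY)·(Y/Q) = 0.0326442 × (4604/21.588) = 6.962.
Since η > 1, the good is a luxury.

6.962 (luxury)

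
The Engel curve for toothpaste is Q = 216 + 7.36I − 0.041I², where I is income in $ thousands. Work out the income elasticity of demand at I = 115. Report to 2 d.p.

At I = 115: Q = 520.1750.
dQ/dI = 7.36 − 0.082I = -2.07000.
η = (dQ/dI)·(I/Q) = -2.07000 × (115/520.1750) = -0.46.

-0.46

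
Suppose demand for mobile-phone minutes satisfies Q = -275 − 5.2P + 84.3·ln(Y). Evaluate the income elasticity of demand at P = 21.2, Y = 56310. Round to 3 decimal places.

0.157

At P = 21.2, Y = 56310: Q = 536.886.
Holding P constant, ∂Q/∂Y = 84.3/Y = 0.00149707.
η_Y = (∂Q/∂Y)·(Y/Q) = 0.00149707 × (56310/536.886) = 0.157.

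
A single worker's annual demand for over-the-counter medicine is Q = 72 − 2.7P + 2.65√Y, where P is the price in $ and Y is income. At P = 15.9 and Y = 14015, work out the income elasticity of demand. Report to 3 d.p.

At P = 15.9, Y = 14015: Q = 342.790.
Holding P constant, ∂Q/∂Y = 2.65/(2√Y) = 0.0111923.
η_Y = (∂Q/∂Y)·(Y/Q) = 0.0111923 × (14015/342.790) = 0.458.

0.458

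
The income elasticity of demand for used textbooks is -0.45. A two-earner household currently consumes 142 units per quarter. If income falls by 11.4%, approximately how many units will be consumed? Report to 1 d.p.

149.3

%ΔQ ≈ η × %ΔI = -0.45 × (-11.4%) = 5.13%.
New Q ≈ 142 × (1 + 0.0513) = 149.3.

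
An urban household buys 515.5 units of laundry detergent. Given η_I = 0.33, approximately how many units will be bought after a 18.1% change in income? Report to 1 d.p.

546.3

%ΔQ ≈ η × %ΔI = 0.33 × 18.1% = 5.973%.
New Q ≈ 515.5 × (1 + 0.05973) = 546.3.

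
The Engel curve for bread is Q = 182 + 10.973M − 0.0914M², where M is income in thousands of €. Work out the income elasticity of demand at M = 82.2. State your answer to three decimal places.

-0.714

At M = 82.2: Q = 466.4054.
dQ/dM = 10.973 − 0.1828M = -4.05316.
η = (dQ/dM)·(M/Q) = -4.05316 × (82.2/466.4054) = -0.714.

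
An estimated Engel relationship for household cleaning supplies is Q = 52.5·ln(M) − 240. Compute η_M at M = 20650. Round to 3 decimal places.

0.186

At M = 20650: Q = 281.612.
dQ/dM = 52.5/M = 0.00254237 at this income.
η = (dQ/dM)·(M/Q) = 0.00254237 × (20650/281.612) = 0.186.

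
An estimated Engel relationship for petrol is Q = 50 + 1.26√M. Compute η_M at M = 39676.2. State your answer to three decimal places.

0.417

At M = 39676.2: Q = 300.978.
dQ/dM = 1.26/(2√M) = 0.00316283 at this income.
η = (dQ/dM)·(M/Q) = 0.00316283 × (39676.2/300.978) = 0.417.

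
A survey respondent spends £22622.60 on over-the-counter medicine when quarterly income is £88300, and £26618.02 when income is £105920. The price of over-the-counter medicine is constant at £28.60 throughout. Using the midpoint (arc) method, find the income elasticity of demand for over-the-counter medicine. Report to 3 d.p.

0.894

With a constant price, Q₁ = 22622.60/28.60 = 791.000 and Q₂ = 26618.02/28.60 = 930.700 (equivalently, work directly with expenditure since P cancels).
Midpoint %ΔQ = (26618.02 − 22622.60)/24620.31 = 0.16228; midpoint %ΔI = (105920 − 88300)/97110 = 0.18144.
η = 0.16228 / 0.18144 = 0.894.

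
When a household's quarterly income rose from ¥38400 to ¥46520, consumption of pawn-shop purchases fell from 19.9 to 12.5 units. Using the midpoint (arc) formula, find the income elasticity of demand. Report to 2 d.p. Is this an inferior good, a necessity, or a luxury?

-2.39 (inferior good)

ΔQ = 12.5 − 19.9 = -7.4; midpoint Q̄ = (19.9 + 12.5)/2 = 16.2.
ΔI = 46520 − 38400 = 8120; midpoint Ī = (38400 + 46520)/2 = 42460.
η = (ΔQ/Q̄) ÷ (ΔI/Ī) = (-7.4/16.2) ÷ (8120/42460) = -2.39.
η < 0 ⇒ inferior good.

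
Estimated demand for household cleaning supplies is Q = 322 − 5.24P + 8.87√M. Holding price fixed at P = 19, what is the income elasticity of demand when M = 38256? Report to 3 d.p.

0.443

At P = 19, M = 38256: Q = 1957.336.
Holding P constant, ∂Q/∂M = 8.87/(2√M) = 0.0226748.
η_M = (∂Q/∂M)·(M/Q) = 0.0226748 × (38256/1957.336) = 0.443.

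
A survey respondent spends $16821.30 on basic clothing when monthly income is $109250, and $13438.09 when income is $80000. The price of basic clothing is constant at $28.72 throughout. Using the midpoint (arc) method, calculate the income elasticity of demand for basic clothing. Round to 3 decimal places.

With a constant price, Q₁ = 16821.30/28.72 = 585.700 and Q₂ = 13438.09/28.72 = 467.900 (equivalently, work directly with expenditure since P cancels).
Midpoint %ΔQ = (13438.09 − 16821.30)/15129.70 = -0.22361; midpoint %ΔI = (80000 − 109250)/94625 = -0.30911.
η = -0.22361 / -0.30911 = 0.723.

0.723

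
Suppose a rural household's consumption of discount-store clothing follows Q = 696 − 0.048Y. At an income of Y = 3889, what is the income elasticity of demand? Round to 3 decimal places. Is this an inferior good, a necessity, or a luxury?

-0.367 (inferior good)

At Y = 3889: Q = 509.328.
dQ/dY = −0.048.
η = (dQ/dY)·(Y/Q) = -0.048 × (3889/509.328) = -0.367.
Since η < 0, the good is an inferior good.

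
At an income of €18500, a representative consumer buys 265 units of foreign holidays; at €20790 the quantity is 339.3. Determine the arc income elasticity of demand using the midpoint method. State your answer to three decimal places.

ΔQ = 339.3 − 265 = 74.3; midpoint Q̄ = (265 + 339.3)/2 = 302.15.
ΔI = 20790 − 18500 = 2290; midpoint Ī = (18500 + 20790)/2 = 19645.
η = (ΔQ/Q̄) ÷ (ΔI/Ī) = (74.3/302.15) ÷ (2290/19645) = 2.110.

2.110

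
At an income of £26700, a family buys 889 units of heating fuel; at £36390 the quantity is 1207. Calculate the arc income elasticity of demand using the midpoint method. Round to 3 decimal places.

ΔQ = 1207 − 889 = 318; midpoint Q̄ = (889 + 1207)/2 = 1048.
ΔI = 36390 − 26700 = 9690; midpoint Ī = (26700 + 36390)/2 = 31545.
η = (ΔQ/Q̄) ÷ (ΔI/Ī) = (318/1048) ÷ (9690/31545) = 0.988.

0.988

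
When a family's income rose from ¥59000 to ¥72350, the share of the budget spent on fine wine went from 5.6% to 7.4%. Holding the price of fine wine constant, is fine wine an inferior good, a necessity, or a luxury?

The budget share rises as income rises, so η > 1.

luxury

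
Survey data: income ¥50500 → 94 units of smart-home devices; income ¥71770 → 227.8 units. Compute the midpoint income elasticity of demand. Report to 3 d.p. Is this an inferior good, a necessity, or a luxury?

ΔQ = 227.8 − 94 = 133.8; midpoint Q̄ = (94 + 227.8)/2 = 160.9.
ΔI = 71770 − 50500 = 21270; midpoint Ī = (50500 + 71770)/2 = 61135.
η = (ΔQ/Q̄) ÷ (ΔI/Ī) = (133.8/160.9) ÷ (21270/61135) = 2.390.
η > 1 ⇒ luxury.

2.390 (luxury)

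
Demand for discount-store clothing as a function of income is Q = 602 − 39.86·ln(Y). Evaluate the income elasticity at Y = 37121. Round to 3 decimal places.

At Y = 37121: Q = 182.596.
dQ/dY = -39.86/Y = -0.00107379 at this income.
η = (dQ/dY)·(Y/Q) = -0.00107379 × (37121/182.596) = -0.218.

-0.218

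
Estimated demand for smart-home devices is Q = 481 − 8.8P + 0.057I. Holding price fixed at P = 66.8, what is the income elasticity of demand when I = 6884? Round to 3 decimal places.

1.374

At P = 66.8, I = 6884: Q = 285.548.
Holding P constant, ∂Q/∂I = 0.057.
η_I = (∂Q/∂I)·(I/Q) = 0.057 × (6884/285.548) = 1.374.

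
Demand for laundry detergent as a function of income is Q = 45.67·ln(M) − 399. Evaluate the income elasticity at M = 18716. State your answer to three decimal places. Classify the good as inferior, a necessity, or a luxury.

0.909 (necessity)

At M = 18716: Q = 50.262.
dQ/dM = 45.67/M = 0.00244016 at this income.
η = (dQ/dM)·(M/Q) = 0.00244016 × (18716/50.262) = 0.909.
Since 0 < η < 1, the good is a necessity.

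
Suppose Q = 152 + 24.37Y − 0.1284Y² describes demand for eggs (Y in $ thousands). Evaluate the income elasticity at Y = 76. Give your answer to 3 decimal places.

At Y = 76: Q = 1262.4816.
dQ/dY = 24.37 − 0.2568Y = 4.85320.
η = (dQ/dY)·(Y/Q) = 4.85320 × (76/1262.4816) = 0.292.

0.292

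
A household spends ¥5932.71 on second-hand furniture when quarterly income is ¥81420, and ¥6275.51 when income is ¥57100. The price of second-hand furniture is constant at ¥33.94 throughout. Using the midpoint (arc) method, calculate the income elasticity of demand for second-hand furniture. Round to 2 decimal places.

-0.16

With a constant price, Q₁ = 5932.71/33.94 = 174.800 and Q₂ = 6275.51/33.94 = 184.900 (equivalently, work directly with expenditure since P cancels).
Midpoint %ΔQ = (6275.51 − 5932.71)/6104.11 = 0.05616; midpoint %ΔI = (57100 − 81420)/69260 = -0.35114.
η = 0.05616 / -0.35114 = -0.16.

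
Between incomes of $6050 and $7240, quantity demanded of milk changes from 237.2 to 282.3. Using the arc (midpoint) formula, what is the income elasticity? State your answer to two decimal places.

0.97

ΔQ = 282.3 − 237.2 = 45.1; midpoint Q̄ = (237.2 + 282.3)/2 = 259.75.
ΔI = 7240 − 6050 = 1190; midpoint Ī = (6050 + 7240)/2 = 6645.
η = (ΔQ/Q̄) ÷ (ΔI/Ī) = (45.1/259.75) ÷ (1190/6645) = 0.97.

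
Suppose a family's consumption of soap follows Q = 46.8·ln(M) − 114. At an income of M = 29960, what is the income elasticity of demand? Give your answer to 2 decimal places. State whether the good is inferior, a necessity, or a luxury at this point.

At M = 29960: Q = 368.397.
dQ/dM = 46.8/M = 0.00156208 at this income.
η = (dQ/dM)·(M/Q) = 0.00156208 × (29960/368.397) = 0.13.
Since 0 < η < 1, the good is a necessity.

0.13 (necessity)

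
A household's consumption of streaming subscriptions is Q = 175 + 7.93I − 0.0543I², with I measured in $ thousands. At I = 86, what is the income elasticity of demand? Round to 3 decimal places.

At I = 86: Q = 455.3772.
dQ/dI = 7.93 − 0.1086I = -1.40960.
η = (dQ/dI)·(I/Q) = -1.40960 × (86/455.3772) = -0.266.

-0.266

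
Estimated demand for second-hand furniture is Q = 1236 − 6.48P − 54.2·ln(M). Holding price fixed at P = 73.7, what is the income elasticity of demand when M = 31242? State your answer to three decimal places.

-0.274

At P = 73.7, M = 31242: Q = 197.480.
Holding P constant, ∂Q/∂M = -54.2/M = -0.00173484.
η_M = (∂Q/∂M)·(M/Q) = -0.00173484 × (31242/197.480) = -0.274.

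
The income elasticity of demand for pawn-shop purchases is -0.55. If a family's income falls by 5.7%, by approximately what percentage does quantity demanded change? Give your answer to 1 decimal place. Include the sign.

3.1%

%ΔQ ≈ η × %ΔI = -0.55 × (-5.7%) = 3.1%.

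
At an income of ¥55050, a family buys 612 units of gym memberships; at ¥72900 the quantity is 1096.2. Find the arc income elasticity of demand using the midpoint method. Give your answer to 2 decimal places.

ΔQ = 1096.2 − 612 = 484.2; midpoint Q̄ = (612 + 1096.2)/2 = 854.1.
ΔI = 72900 − 55050 = 17850; midpoint Ī = (55050 + 72900)/2 = 63975.
η = (ΔQ/Q̄) ÷ (ΔI/Ī) = (484.2/854.1) ÷ (17850/63975) = 2.03.

2.03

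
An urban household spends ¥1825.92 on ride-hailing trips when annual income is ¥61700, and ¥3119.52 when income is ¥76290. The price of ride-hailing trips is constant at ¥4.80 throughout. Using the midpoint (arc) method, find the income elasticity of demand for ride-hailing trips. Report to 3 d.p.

2.474

With a constant price, Q₁ = 1825.92/4.80 = 380.400 and Q₂ = 3119.52/4.80 = 649.900 (equivalently, work directly with expenditure since P cancels).
Midpoint %ΔQ = (3119.52 − 1825.92)/2472.72 = 0.52315; midpoint %ΔI = (76290 − 61700)/68995 = 0.21146.
η = 0.52315 / 0.21146 = 2.474.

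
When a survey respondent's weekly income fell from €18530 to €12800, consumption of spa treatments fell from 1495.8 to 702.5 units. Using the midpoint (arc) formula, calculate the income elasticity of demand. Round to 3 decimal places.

1.973

ΔQ = 702.5 − 1495.8 = -793.3; midpoint Q̄ = (1495.8 + 702.5)/2 = 1099.15.
ΔI = 12800 − 18530 = -5730; midpoint Ī = (18530 + 12800)/2 = 15665.
η = (ΔQ/Q̄) ÷ (ΔI/Ī) = (-793.3/1099.15) ÷ (-5730/15665) = 1.973.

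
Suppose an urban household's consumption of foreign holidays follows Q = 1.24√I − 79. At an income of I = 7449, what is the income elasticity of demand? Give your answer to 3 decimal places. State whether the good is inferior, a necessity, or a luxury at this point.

1.910 (luxury)

At I = 7449: Q = 28.021.
dQ/dI = 1.24/(2√I) = 0.00718361 at this income.
η = (dQ/dI)·(I/Q) = 0.00718361 × (7449/28.021) = 1.910.
Since η > 1, the good is a luxury.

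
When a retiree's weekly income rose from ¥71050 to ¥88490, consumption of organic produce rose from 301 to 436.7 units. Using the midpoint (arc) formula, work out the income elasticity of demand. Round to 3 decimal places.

1.683

ΔQ = 436.7 − 301 = 135.7; midpoint Q̄ = (301 + 436.7)/2 = 368.85.
ΔI = 88490 − 71050 = 17440; midpoint Ī = (71050 + 88490)/2 = 79770.
η = (ΔQ/Q̄) ÷ (ΔI/Ī) = (135.7/368.85) ÷ (17440/79770) = 1.683.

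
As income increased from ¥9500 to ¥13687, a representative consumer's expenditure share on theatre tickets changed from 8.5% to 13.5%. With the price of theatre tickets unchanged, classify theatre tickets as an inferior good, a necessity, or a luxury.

The budget share rises as income rises, so η > 1.

luxury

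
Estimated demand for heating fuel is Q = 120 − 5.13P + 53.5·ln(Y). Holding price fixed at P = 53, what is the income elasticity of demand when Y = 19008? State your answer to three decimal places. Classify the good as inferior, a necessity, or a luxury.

At P = 53, Y = 19008: Q = 375.225.
Holding P constant, ∂Q/∂Y = 53.5/Y = 0.0028146.
η_Y = (∂Q/∂Y)·(Y/Q) = 0.0028146 × (19008/375.225) = 0.143.
Since 0 < η < 1, this is a necessity.

0.143 (necessity)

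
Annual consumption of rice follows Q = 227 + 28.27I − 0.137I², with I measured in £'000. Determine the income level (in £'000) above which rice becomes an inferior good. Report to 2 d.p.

dQ/dI = 28.27 − 0.274I.
The good is inferior where dQ/dI < 0. Setting dQ/dI = 0 gives I = 28.27 / 0.274 = 103.18.

103.18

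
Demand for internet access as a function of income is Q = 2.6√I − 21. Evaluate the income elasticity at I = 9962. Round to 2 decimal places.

0.54

At I = 9962: Q = 238.506.
dQ/dI = 2.6/(2√I) = 0.0130248 at this income.
η = (dQ/dI)·(I/Q) = 0.0130248 × (9962/238.506) = 0.54.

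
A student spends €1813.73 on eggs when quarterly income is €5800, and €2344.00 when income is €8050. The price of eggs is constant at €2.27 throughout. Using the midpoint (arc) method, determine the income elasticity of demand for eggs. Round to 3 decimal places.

0.785

With a constant price, Q₁ = 1813.73/2.27 = 799.000 and Q₂ = 2344.00/2.27 = 1032.599 (equivalently, work directly with expenditure since P cancels).
Midpoint %ΔQ = (2344.00 − 1813.73)/2078.86 = 0.25508; midpoint %ΔI = (8050 − 5800)/6925 = 0.32491.
η = 0.25508 / 0.32491 = 0.785.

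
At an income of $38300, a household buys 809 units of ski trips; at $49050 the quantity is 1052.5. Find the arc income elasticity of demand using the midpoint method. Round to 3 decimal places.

ΔQ = 1052.5 − 809 = 243.5; midpoint Q̄ = (809 + 1052.5)/2 = 930.75.
ΔI = 49050 − 38300 = 10750; midpoint Ī = (38300 + 49050)/2 = 43675.
η = (ΔQ/Q̄) ÷ (ΔI/Ī) = (243.5/930.75) ÷ (10750/43675) = 1.063.

1.063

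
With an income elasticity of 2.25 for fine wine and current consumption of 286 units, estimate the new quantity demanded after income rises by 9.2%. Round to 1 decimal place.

345.2

%ΔQ ≈ η × %ΔI = 2.25 × 9.2% = 20.7%.
New Q ≈ 286 × (1 + 0.207) = 345.2.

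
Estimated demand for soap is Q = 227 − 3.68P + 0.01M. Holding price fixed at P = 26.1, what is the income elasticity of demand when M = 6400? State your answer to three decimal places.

0.328

At P = 26.1, M = 6400: Q = 194.952.
Holding P constant, ∂Q/∂M = 0.01.
η_M = (∂Q/∂M)·(M/Q) = 0.01 × (6400/194.952) = 0.328.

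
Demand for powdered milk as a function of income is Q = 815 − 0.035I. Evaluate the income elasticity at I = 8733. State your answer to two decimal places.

At I = 8733: Q = 509.345.
dQ/dI = −0.035.
η = (dQ/dI)·(I/Q) = -0.035 × (8733/509.345) = -0.60.

-0.60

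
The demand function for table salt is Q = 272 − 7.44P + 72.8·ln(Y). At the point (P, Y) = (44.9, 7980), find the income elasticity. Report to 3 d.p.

0.123

At P = 44.9, Y = 7980: Q = 592.030.
Holding P constant, ∂Q/∂Y = 72.8/Y = 0.00912281.
η_Y = (∂Q/∂Y)·(Y/Q) = 0.00912281 × (7980/592.030) = 0.123.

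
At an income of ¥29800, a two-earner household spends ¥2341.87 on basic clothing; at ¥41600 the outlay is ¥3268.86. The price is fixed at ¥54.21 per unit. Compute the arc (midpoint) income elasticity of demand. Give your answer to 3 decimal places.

With a constant price, Q₁ = 2341.87/54.21 = 43.200 and Q₂ = 3268.86/54.21 = 60.300 (equivalently, work directly with expenditure since P cancels).
Midpoint %ΔQ = (3268.86 − 2341.87)/2805.37 = 0.33043; midpoint %ΔI = (41600 − 29800)/35700 = 0.33053.
η = 0.33043 / 0.33053 = 1.000.

1.000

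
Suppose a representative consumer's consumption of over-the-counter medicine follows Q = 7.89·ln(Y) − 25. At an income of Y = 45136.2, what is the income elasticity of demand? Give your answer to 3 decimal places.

0.132

At Y = 45136.2: Q = 59.561.
dQ/dY = 7.89/Y = 0.000174804 at this income.
η = (dQ/dY)·(Y/Q) = 0.000174804 × (45136.2/59.561) = 0.132.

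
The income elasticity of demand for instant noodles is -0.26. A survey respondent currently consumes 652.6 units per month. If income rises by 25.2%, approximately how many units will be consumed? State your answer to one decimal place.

%ΔQ ≈ η × %ΔI = -0.26 × 25.2% = -6.552%.
New Q ≈ 652.6 × (1 − 0.06552) = 609.8.

609.8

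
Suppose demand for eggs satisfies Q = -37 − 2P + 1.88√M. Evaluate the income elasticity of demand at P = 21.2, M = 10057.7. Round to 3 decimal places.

At P = 21.2, M = 10057.7: Q = 109.142.
Holding P constant, ∂Q/∂M = 1.88/(2√M) = 0.009373.
η_M = (∂Q/∂M)·(M/Q) = 0.009373 × (10057.7/109.142) = 0.864.

0.864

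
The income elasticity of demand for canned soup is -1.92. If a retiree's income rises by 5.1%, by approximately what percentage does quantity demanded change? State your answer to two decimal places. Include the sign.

-9.79%

%ΔQ ≈ η × %ΔI = -1.92 × 5.1% = -9.79%.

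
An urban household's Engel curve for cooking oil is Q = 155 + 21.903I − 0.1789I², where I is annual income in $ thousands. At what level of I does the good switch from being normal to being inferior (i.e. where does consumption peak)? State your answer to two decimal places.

61.22

dQ/dI = 21.903 − 0.3578I.
The good is inferior where dQ/dI < 0. Setting dQ/dI = 0 gives I = 21.903 / 0.3578 = 61.22.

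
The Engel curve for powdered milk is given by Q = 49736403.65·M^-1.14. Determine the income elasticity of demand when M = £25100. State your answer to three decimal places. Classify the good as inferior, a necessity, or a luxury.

For Q = A·M^β the income elasticity is constant and equal to β.
Here β = -1.14, so η = -1.140.
Since η < 0, the good is an inferior good.

-1.140 (inferior good)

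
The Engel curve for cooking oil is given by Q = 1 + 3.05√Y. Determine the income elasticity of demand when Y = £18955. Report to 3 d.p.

0.499

At Y = 18955: Q = 420.915.
dQ/dY = 3.05/(2√Y) = 0.0110766 at this income.
η = (dQ/dY)·(Y/Q) = 0.0110766 × (18955/420.915) = 0.499.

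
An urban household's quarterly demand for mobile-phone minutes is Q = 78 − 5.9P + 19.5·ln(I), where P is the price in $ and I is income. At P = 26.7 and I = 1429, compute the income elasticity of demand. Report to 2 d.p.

At P = 26.7, I = 1429: Q = 62.132.
Holding P constant, ∂Q/∂I = 19.5/I = 0.0136459.
η_I = (∂Q/∂I)·(I/Q) = 0.0136459 × (1429/62.132) = 0.31.

0.31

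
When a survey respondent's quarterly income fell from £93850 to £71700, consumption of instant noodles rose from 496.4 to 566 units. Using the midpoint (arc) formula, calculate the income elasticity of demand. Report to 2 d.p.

ΔQ = 566 − 496.4 = 69.6; midpoint Q̄ = (496.4 + 566)/2 = 531.2.
ΔI = 71700 − 93850 = -22150; midpoint Ī = (93850 + 71700)/2 = 82775.
η = (ΔQ/Q̄) ÷ (ΔI/Ī) = (69.6/531.2) ÷ (-22150/82775) = -0.49.

-0.49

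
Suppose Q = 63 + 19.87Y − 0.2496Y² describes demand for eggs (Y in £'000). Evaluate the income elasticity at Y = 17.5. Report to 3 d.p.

0.583

At Y = 17.5: Q = 334.2850.
dQ/dY = 19.87 − 0.4992Y = 11.13400.
η = (dQ/dY)·(Y/Q) = 11.13400 × (17.5/334.2850) = 0.583.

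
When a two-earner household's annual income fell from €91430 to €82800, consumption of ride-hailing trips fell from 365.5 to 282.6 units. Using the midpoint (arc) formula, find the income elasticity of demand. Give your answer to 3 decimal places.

ΔQ = 282.6 − 365.5 = -82.9; midpoint Q̄ = (365.5 + 282.6)/2 = 324.05.
ΔI = 82800 − 91430 = -8630; midpoint Ī = (91430 + 82800)/2 = 87115.
η = (ΔQ/Q̄) ÷ (ΔI/Ī) = (-82.9/324.05) ÷ (-8630/87115) = 2.582.

2.582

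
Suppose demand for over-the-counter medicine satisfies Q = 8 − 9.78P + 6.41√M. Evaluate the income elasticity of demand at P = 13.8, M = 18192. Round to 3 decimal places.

At P = 13.8, M = 18192: Q = 737.602.
Holding P constant, ∂Q/∂M = 6.41/(2√M) = 0.0237623.
η_M = (∂Q/∂M)·(M/Q) = 0.0237623 × (18192/737.602) = 0.586.

0.586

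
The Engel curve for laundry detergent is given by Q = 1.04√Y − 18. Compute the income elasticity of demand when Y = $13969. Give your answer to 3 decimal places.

At Y = 13969: Q = 104.918.
dQ/dY = 1.04/(2√Y) = 0.00439968 at this income.
η = (dQ/dY)·(Y/Q) = 0.00439968 × (13969/104.918) = 0.586.

0.586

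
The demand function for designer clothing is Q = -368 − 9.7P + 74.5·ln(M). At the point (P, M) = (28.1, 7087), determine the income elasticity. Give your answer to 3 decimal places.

3.735

At P = 28.1, M = 7087: Q = 19.948.
Holding P constant, ∂Q/∂M = 74.5/M = 0.0105122.
η_M = (∂Q/∂M)·(M/Q) = 0.0105122 × (7087/19.948) = 3.735.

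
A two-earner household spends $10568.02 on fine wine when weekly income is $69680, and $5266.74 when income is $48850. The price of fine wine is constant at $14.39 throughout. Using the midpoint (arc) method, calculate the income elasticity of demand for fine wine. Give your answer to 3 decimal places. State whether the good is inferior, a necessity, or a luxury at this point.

With a constant price, Q₁ = 10568.02/14.39 = 734.400 and Q₂ = 5266.74/14.39 = 366.000 (equivalently, work directly with expenditure since P cancels).
Midpoint %ΔQ = (5266.74 − 10568.02)/7917.38 = -0.66958; midpoint %ΔI = (48850 − 69680)/59265 = -0.35147.
η = -0.66958 / -0.35147 = 1.905.
η > 1 ⇒ luxury.

1.905 (luxury)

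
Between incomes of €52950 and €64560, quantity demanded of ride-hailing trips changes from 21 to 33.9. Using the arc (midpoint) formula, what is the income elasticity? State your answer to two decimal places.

2.38

ΔQ = 33.9 − 21 = 12.9; midpoint Q̄ = (21 + 33.9)/2 = 27.45.
ΔI = 64560 − 52950 = 11610; midpoint Ī = (52950 + 64560)/2 = 58755.
η = (ΔQ/Q̄) ÷ (ΔI/Ī) = (12.9/27.45) ÷ (11610/58755) = 2.38.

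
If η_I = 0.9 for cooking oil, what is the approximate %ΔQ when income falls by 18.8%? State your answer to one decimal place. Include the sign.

%ΔQ ≈ η × %ΔI = 0.9 × (-18.8%) = -16.9%.

-16.9%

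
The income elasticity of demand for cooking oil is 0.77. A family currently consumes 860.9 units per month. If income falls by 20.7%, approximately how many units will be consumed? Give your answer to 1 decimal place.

%ΔQ ≈ η × %ΔI = 0.77 × (-20.7%) = -15.939%.
New Q ≈ 860.9 × (1 − 0.15939) = 723.7.

723.7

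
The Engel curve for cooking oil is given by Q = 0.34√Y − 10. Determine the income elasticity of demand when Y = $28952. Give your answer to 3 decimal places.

At Y = 28952: Q = 47.852.
dQ/dY = 0.34/(2√Y) = 0.000999102 at this income.
η = (dQ/dY)·(Y/Q) = 0.000999102 × (28952/47.852) = 0.604.

0.604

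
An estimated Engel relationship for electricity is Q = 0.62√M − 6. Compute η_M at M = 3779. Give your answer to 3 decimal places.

At M = 3779: Q = 32.114.
dQ/dM = 0.62/(2√M) = 0.00504282 at this income.
η = (dQ/dM)·(M/Q) = 0.00504282 × (3779/32.114) = 0.593.

0.593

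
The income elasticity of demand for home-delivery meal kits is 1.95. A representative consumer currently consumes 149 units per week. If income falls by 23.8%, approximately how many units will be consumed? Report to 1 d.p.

79.8

%ΔQ ≈ η × %ΔI = 1.95 × (-23.8%) = -46.41%.
New Q ≈ 149 × (1 − 0.4641) = 79.8.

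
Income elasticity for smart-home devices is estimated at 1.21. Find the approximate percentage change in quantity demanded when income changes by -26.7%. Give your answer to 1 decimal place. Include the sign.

-32.3%

%ΔQ ≈ η × %ΔI = 1.21 × (-26.7%) = -32.3%.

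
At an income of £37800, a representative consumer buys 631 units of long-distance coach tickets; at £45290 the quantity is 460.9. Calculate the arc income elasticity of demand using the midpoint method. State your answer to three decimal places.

ΔQ = 460.9 − 631 = -170.1; midpoint Q̄ = (631 + 460.9)/2 = 545.95.
ΔI = 45290 − 37800 = 7490; midpoint Ī = (37800 + 45290)/2 = 41545.
η = (ΔQ/Q̄) ÷ (ΔI/Ī) = (-170.1/545.95) ÷ (7490/41545) = -1.728.

-1.728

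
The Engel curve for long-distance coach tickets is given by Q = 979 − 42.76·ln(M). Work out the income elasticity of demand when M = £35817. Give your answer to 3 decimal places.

-0.081

At M = 35817: Q = 530.611.
dQ/dM = -42.76/M = -0.00119385 at this income.
η = (dQ/dM)·(M/Q) = -0.00119385 × (35817/530.611) = -0.081.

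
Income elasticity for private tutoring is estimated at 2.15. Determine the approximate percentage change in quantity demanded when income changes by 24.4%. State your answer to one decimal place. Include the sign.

%ΔQ ≈ η × %ΔI = 2.15 × 24.4% = 52.5%.

52.5%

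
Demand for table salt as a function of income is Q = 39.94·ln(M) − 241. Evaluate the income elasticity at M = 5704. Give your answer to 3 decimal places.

0.382

At M = 5704: Q = 104.438.
dQ/dM = 39.94/M = 0.0070021 at this income.
η = (dQ/dM)·(M/Q) = 0.0070021 × (5704/104.438) = 0.382.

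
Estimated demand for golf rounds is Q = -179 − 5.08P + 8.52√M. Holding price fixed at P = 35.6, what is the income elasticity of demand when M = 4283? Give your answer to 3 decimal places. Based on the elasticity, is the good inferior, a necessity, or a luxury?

1.410 (luxury)

At P = 35.6, M = 4283: Q = 197.740.
Holding P constant, ∂Q/∂M = 8.52/(2√M) = 0.0650932.
η_M = (∂Q/∂M)·(M/Q) = 0.0650932 × (4283/197.740) = 1.410.
Since η > 1, this is a luxury.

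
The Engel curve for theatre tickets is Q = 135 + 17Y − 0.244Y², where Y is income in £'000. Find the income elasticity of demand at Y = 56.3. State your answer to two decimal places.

At Y = 56.3: Q = 318.6956.
dQ/dY = 17 − 0.488Y = -10.47440.
η = (dQ/dY)·(Y/Q) = -10.47440 × (56.3/318.6956) = -1.85.

-1.85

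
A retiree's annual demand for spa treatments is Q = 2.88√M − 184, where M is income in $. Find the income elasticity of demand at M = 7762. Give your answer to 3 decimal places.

1.819

At M = 7762: Q = 69.734.
dQ/dM = 2.88/(2√M) = 0.0163447 at this income.
η = (dQ/dM)·(M/Q) = 0.0163447 × (7762/69.734) = 1.819.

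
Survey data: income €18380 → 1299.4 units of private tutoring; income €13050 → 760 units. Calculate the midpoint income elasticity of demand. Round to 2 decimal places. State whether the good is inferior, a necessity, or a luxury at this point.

1.54 (luxury)

ΔQ = 760 − 1299.4 = -539.4; midpoint Q̄ = (1299.4 + 760)/2 = 1029.7.
ΔI = 13050 − 18380 = -5330; midpoint Ī = (18380 + 13050)/2 = 15715.
η = (ΔQ/Q̄) ÷ (ΔI/Ī) = (-539.4/1029.7) ÷ (-5330/15715) = 1.54.
η > 1 ⇒ luxury.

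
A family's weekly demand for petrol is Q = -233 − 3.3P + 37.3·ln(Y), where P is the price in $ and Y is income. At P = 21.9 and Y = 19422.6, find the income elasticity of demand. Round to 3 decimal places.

0.592

At P = 21.9, Y = 19422.6: Q = 63.037.
Holding P constant, ∂Q/∂Y = 37.3/Y = 0.00192044.
η_Y = (∂Q/∂Y)·(Y/Q) = 0.00192044 × (19422.6/63.037) = 0.592.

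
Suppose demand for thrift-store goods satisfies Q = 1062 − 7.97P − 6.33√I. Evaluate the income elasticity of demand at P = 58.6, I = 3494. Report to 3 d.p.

At P = 58.6, I = 3494: Q = 220.791.
Holding P constant, ∂Q/∂I = -6.33/(2√I) = -0.0535442.
η_I = (∂Q/∂I)·(I/Q) = -0.0535442 × (3494/220.791) = -0.847.

-0.847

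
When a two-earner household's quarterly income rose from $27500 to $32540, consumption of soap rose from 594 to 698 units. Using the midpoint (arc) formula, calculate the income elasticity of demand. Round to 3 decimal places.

ΔQ = 698 − 594 = 104; midpoint Q̄ = (594 + 698)/2 = 646.
ΔI = 32540 − 27500 = 5040; midpoint Ī = (27500 + 32540)/2 = 30020.
η = (ΔQ/Q̄) ÷ (ΔI/Ī) = (104/646) ÷ (5040/30020) = 0.959.

0.959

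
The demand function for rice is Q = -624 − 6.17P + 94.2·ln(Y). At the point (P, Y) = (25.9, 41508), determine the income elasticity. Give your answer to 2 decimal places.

At P = 25.9, Y = 41508: Q = 217.886.
Holding P constant, ∂Q/∂Y = 94.2/Y = 0.00226944.
η_Y = (∂Q/∂Y)·(Y/Q) = 0.00226944 × (41508/217.886) = 0.43.

0.43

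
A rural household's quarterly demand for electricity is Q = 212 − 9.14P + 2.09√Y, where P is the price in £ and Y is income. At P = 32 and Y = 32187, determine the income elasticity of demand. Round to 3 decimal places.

At P = 32, Y = 32187: Q = 294.481.
Holding P constant, ∂Q/∂Y = 2.09/(2√Y) = 0.00582473.
η_Y = (∂Q/∂Y)·(Y/Q) = 0.00582473 × (32187/294.481) = 0.637.

0.637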